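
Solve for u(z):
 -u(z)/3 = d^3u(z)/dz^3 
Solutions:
 u(z) = C3*exp(-3^(2/3)*z/3) + (C1*sin(3^(1/6)*z/2) + C2*cos(3^(1/6)*z/2))*exp(3^(2/3)*z/6)


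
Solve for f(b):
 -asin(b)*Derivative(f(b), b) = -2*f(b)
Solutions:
 f(b) = C1*exp(2*Integral(1/asin(b), b))


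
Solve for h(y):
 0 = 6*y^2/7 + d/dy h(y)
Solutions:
 h(y) = C1 - 2*y^3/7


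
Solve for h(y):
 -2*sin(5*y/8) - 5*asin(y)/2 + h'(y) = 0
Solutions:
 h(y) = C1 + 5*y*asin(y)/2 + 5*sqrt(1 - y^2)/2 - 16*cos(5*y/8)/5


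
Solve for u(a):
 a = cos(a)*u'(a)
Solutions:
 u(a) = C1 + Integral(a/cos(a), a)


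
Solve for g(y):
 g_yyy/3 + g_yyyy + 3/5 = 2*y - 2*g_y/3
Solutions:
 g(y) = C1 + C4*exp(-y) + 3*y^2/2 - 9*y/10 + (C2*sin(sqrt(5)*y/3) + C3*cos(sqrt(5)*y/3))*exp(y/3)


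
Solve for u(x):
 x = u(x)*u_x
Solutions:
 u(x) = -sqrt(C1 + x^2)
 u(x) = sqrt(C1 + x^2)


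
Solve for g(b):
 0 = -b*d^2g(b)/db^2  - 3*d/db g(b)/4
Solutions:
 g(b) = C1 + C2*b^(1/4)


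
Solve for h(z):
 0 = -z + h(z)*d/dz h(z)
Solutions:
 h(z) = -sqrt(C1 + z^2)
 h(z) = sqrt(C1 + z^2)


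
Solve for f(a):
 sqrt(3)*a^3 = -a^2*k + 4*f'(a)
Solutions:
 f(a) = C1 + sqrt(3)*a^4/16 + a^3*k/12


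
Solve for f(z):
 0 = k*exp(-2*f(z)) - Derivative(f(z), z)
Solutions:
 f(z) = log(-sqrt(C1 + 2*k*z))
 f(z) = log(C1 + 2*k*z)/2


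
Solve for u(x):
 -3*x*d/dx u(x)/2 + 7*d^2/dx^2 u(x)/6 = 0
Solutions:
 u(x) = C1 + C2*erfi(3*sqrt(14)*x/14)


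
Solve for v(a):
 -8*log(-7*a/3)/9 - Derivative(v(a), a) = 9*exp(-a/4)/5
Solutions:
 v(a) = C1 - 8*a*log(-a)/9 + 8*a*(-log(7) + 1 + log(3))/9 + 36*exp(-a/4)/5


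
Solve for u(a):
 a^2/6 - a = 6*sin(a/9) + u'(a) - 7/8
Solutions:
 u(a) = C1 + a^3/18 - a^2/2 + 7*a/8 + 54*cos(a/9)


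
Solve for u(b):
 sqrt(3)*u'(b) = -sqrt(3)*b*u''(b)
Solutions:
 u(b) = C1 + C2*log(b)


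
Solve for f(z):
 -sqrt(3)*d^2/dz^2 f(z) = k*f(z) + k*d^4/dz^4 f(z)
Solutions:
 f(z) = C1*exp(-sqrt(2)*z*sqrt((-sqrt(3 - 4*k^2) - sqrt(3))/k)/2) + C2*exp(sqrt(2)*z*sqrt((-sqrt(3 - 4*k^2) - sqrt(3))/k)/2) + C3*exp(-sqrt(2)*z*sqrt((sqrt(3 - 4*k^2) - sqrt(3))/k)/2) + C4*exp(sqrt(2)*z*sqrt((sqrt(3 - 4*k^2) - sqrt(3))/k)/2)


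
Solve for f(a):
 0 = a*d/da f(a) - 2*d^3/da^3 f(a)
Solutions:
 f(a) = C1 + Integral(C2*airyai(2^(2/3)*a/2) + C3*airybi(2^(2/3)*a/2), a)


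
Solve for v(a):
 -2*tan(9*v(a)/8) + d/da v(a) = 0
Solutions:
 v(a) = -8*asin(C1*exp(9*a/4))/9 + 8*pi/9
 v(a) = 8*asin(C1*exp(9*a/4))/9


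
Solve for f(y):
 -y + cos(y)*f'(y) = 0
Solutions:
 f(y) = C1 + Integral(y/cos(y), y)


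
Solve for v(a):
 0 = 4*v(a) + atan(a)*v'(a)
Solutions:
 v(a) = C1*exp(-4*Integral(1/atan(a), a))


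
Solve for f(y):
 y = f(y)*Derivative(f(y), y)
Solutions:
 f(y) = -sqrt(C1 + y^2)
 f(y) = sqrt(C1 + y^2)


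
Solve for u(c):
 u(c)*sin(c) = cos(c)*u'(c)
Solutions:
 u(c) = C1/cos(c)


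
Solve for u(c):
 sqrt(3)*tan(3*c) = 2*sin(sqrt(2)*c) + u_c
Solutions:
 u(c) = C1 - sqrt(3)*log(cos(3*c))/3 + sqrt(2)*cos(sqrt(2)*c)


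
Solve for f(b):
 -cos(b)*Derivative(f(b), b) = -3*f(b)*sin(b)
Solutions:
 f(b) = C1/cos(b)^3


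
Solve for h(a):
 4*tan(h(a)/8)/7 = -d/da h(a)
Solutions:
 h(a) = -8*asin(C1*exp(-a/14)) + 8*pi
 h(a) = 8*asin(C1*exp(-a/14))


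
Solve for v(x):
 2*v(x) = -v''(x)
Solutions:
 v(x) = C1*sin(sqrt(2)*x) + C2*cos(sqrt(2)*x)


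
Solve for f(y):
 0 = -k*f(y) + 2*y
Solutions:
 f(y) = 2*y/k


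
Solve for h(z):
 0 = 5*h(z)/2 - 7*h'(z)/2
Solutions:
 h(z) = C1*exp(5*z/7)


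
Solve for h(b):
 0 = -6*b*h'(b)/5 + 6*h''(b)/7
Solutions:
 h(b) = C1 + C2*erfi(sqrt(70)*b/10)


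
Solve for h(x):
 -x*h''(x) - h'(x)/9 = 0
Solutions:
 h(x) = C1 + C2*x^(8/9)


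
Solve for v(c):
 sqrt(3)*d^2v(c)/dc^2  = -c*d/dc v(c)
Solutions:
 v(c) = C1 + C2*erf(sqrt(2)*3^(3/4)*c/6)


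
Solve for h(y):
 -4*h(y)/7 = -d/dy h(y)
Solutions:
 h(y) = C1*exp(4*y/7)


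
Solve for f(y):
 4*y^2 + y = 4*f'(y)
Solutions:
 f(y) = C1 + y^3/3 + y^2/8


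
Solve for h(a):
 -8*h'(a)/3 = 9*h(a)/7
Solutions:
 h(a) = C1*exp(-27*a/56)


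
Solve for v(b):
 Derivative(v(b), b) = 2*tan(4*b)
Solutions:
 v(b) = C1 - log(cos(4*b))/2


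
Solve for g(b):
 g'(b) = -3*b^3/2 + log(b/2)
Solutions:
 g(b) = C1 - 3*b^4/8 + b*log(b) - b - b*log(2)


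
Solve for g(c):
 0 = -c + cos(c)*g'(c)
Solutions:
 g(c) = C1 + Integral(c/cos(c), c)


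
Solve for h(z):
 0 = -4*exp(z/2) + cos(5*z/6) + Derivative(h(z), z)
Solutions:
 h(z) = C1 + 8*exp(z/2) - 6*sin(5*z/6)/5


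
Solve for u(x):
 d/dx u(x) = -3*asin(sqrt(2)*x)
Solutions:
 u(x) = C1 - 3*x*asin(sqrt(2)*x) - 3*sqrt(2)*sqrt(1 - 2*x^2)/2


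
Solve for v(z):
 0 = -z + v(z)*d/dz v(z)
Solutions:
 v(z) = -sqrt(C1 + z^2)
 v(z) = sqrt(C1 + z^2)


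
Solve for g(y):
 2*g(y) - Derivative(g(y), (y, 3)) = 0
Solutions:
 g(y) = C3*exp(2^(1/3)*y) + (C1*sin(2^(1/3)*sqrt(3)*y/2) + C2*cos(2^(1/3)*sqrt(3)*y/2))*exp(-2^(1/3)*y/2)


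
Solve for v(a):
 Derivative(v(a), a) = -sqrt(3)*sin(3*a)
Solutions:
 v(a) = C1 + sqrt(3)*cos(3*a)/3


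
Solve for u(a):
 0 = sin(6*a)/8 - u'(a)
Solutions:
 u(a) = C1 - cos(6*a)/48


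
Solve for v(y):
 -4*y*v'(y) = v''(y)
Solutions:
 v(y) = C1 + C2*erf(sqrt(2)*y)


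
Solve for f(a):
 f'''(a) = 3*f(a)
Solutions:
 f(a) = C3*exp(3^(1/3)*a) + (C1*sin(3^(5/6)*a/2) + C2*cos(3^(5/6)*a/2))*exp(-3^(1/3)*a/2)


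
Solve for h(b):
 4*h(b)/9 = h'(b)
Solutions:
 h(b) = C1*exp(4*b/9)


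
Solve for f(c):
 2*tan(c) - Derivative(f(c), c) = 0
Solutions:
 f(c) = C1 - 2*log(cos(c))


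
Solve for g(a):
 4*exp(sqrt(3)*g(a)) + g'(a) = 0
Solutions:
 g(a) = sqrt(3)*(2*log(1/(C1 + 4*a)) - log(3))/6


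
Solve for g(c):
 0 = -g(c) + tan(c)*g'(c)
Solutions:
 g(c) = C1*sin(c)


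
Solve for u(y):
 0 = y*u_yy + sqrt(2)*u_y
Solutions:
 u(y) = C1 + C2*y^(1 - sqrt(2))


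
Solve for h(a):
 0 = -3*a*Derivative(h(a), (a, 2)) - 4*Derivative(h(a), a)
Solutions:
 h(a) = C1 + C2/a^(1/3)


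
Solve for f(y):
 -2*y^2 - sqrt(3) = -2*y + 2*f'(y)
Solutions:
 f(y) = C1 - y^3/3 + y^2/2 - sqrt(3)*y/2


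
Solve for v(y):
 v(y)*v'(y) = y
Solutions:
 v(y) = -sqrt(C1 + y^2)
 v(y) = sqrt(C1 + y^2)


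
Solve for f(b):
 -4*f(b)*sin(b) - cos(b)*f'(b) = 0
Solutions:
 f(b) = C1*cos(b)^4


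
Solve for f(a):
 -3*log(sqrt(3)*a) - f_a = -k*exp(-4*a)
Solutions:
 f(a) = C1 - 3*a*log(a) + a*(3 - 3*log(3)/2) - k*exp(-4*a)/4


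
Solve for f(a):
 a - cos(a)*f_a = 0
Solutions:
 f(a) = C1 + Integral(a/cos(a), a)


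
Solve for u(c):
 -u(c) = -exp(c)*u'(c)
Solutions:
 u(c) = C1*exp(-exp(-c))


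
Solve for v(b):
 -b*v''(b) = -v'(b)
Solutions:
 v(b) = C1 + C2*b^2


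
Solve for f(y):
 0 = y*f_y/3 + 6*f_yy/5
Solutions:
 f(y) = C1 + C2*erf(sqrt(5)*y/6)


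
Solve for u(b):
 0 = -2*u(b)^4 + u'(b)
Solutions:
 u(b) = (-1/(C1 + 6*b))^(1/3)
 u(b) = (-1/(C1 + 2*b))^(1/3)*(-3^(2/3) - 3*3^(1/6)*I)/6
 u(b) = (-1/(C1 + 2*b))^(1/3)*(-3^(2/3) + 3*3^(1/6)*I)/6


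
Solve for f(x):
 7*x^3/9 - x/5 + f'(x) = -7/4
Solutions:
 f(x) = C1 - 7*x^4/36 + x^2/10 - 7*x/4


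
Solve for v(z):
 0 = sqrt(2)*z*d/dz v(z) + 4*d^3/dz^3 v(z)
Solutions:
 v(z) = C1 + Integral(C2*airyai(-sqrt(2)*z/2) + C3*airybi(-sqrt(2)*z/2), z)


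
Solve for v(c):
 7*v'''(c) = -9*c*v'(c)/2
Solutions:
 v(c) = C1 + Integral(C2*airyai(-42^(2/3)*c/14) + C3*airybi(-42^(2/3)*c/14), c)


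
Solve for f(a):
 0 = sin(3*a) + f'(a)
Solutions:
 f(a) = C1 + cos(3*a)/3


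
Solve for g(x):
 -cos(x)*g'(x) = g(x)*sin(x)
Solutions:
 g(x) = C1*cos(x)


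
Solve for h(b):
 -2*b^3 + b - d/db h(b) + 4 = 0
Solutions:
 h(b) = C1 - b^4/2 + b^2/2 + 4*b


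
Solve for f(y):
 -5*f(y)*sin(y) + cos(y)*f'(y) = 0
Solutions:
 f(y) = C1/cos(y)^5


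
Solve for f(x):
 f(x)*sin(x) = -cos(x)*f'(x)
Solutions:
 f(x) = C1*cos(x)


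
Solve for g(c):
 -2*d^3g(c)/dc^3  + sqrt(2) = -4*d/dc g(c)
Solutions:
 g(c) = C1 + C2*exp(-sqrt(2)*c) + C3*exp(sqrt(2)*c) - sqrt(2)*c/4


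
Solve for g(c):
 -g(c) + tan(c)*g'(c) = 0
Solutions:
 g(c) = C1*sin(c)


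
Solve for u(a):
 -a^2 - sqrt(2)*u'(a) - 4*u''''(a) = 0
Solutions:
 u(a) = C1 + C4*exp(-sqrt(2)*a/2) - sqrt(2)*a^3/6 + (C2*sin(sqrt(6)*a/4) + C3*cos(sqrt(6)*a/4))*exp(sqrt(2)*a/4)


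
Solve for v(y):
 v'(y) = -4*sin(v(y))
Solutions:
 v(y) = -acos((-C1 - exp(8*y))/(C1 - exp(8*y))) + 2*pi
 v(y) = acos((-C1 - exp(8*y))/(C1 - exp(8*y)))


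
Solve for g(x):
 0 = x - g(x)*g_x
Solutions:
 g(x) = -sqrt(C1 + x^2)
 g(x) = sqrt(C1 + x^2)


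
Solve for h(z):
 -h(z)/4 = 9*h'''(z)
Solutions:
 h(z) = C3*exp(-6^(1/3)*z/6) + (C1*sin(2^(1/3)*3^(5/6)*z/12) + C2*cos(2^(1/3)*3^(5/6)*z/12))*exp(6^(1/3)*z/12)


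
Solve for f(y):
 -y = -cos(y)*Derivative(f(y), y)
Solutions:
 f(y) = C1 + Integral(y/cos(y), y)


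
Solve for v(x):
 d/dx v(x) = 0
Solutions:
 v(x) = C1


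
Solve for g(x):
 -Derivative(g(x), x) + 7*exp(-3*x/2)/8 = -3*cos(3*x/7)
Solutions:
 g(x) = C1 + 7*sin(3*x/7) - 7*exp(-3*x/2)/12


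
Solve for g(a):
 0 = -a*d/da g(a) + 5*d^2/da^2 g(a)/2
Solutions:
 g(a) = C1 + C2*erfi(sqrt(5)*a/5)


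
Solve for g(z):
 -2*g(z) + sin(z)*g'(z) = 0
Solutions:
 g(z) = C1*(cos(z) - 1)/(cos(z) + 1)


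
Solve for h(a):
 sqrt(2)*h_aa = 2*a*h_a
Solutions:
 h(a) = C1 + C2*erfi(2^(3/4)*a/2)


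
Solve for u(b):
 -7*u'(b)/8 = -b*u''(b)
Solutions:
 u(b) = C1 + C2*b^(15/8)


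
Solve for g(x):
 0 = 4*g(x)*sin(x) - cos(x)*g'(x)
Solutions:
 g(x) = C1/cos(x)^4


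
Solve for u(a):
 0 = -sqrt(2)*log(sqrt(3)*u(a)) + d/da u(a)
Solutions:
 -sqrt(2)*Integral(1/(2*log(_y) + log(3)), (_y, u(a))) = C1 - a


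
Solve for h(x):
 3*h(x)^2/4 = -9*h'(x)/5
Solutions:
 h(x) = 12/(C1 + 5*x)


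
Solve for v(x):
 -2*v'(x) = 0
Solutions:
 v(x) = C1


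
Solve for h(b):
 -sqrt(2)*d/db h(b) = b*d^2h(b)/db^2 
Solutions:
 h(b) = C1 + C2*b^(1 - sqrt(2))


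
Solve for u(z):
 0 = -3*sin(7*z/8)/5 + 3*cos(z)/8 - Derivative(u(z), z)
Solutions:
 u(z) = C1 + 3*sin(z)/8 + 24*cos(7*z/8)/35


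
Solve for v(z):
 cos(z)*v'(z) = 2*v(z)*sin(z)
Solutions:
 v(z) = C1/cos(z)^2


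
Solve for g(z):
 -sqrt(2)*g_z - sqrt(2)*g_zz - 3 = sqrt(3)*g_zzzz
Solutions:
 g(z) = C1 + C2*exp(-z*(-2^(5/6)*3^(1/6)*(9 + sqrt(4*sqrt(6) + 81))^(1/3) + 2*2^(2/3)*3^(1/3)/(9 + sqrt(4*sqrt(6) + 81))^(1/3))/12)*sin(z*(2*2^(2/3)*3^(5/6)/(9 + sqrt(4*sqrt(6) + 81))^(1/3) + 2^(5/6)*3^(2/3)*(9 + sqrt(4*sqrt(6) + 81))^(1/3))/12) + C3*exp(-z*(-2^(5/6)*3^(1/6)*(9 + sqrt(4*sqrt(6) + 81))^(1/3) + 2*2^(2/3)*3^(1/3)/(9 + sqrt(4*sqrt(6) + 81))^(1/3))/12)*cos(z*(2*2^(2/3)*3^(5/6)/(9 + sqrt(4*sqrt(6) + 81))^(1/3) + 2^(5/6)*3^(2/3)*(9 + sqrt(4*sqrt(6) + 81))^(1/3))/12) + C4*exp(z*(-2^(5/6)*3^(1/6)*(9 + sqrt(4*sqrt(6) + 81))^(1/3) + 2*2^(2/3)*3^(1/3)/(9 + sqrt(4*sqrt(6) + 81))^(1/3))/6) - 3*sqrt(2)*z/2


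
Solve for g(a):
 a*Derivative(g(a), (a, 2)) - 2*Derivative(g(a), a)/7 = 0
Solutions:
 g(a) = C1 + C2*a^(9/7)


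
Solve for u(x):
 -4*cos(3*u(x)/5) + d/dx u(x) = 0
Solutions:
 -4*x - 5*log(sin(3*u(x)/5) - 1)/6 + 5*log(sin(3*u(x)/5) + 1)/6 = C1


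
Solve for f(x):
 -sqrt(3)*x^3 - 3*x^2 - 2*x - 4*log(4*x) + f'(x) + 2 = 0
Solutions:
 f(x) = C1 + sqrt(3)*x^4/4 + x^3 + x^2 + 4*x*log(x) - 6*x + x*log(256)


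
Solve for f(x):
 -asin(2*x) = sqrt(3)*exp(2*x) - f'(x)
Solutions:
 f(x) = C1 + x*asin(2*x) + sqrt(1 - 4*x^2)/2 + sqrt(3)*exp(2*x)/2


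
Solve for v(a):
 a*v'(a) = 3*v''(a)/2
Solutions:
 v(a) = C1 + C2*erfi(sqrt(3)*a/3)


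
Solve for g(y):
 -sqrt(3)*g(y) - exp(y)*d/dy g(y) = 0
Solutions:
 g(y) = C1*exp(sqrt(3)*exp(-y))


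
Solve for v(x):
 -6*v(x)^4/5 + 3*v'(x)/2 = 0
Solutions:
 v(x) = 5^(1/3)*(-1/(C1 + 12*x))^(1/3)
 v(x) = 5^(1/3)*(-1/(C1 + 4*x))^(1/3)*(-3^(2/3) - 3*3^(1/6)*I)/6
 v(x) = 5^(1/3)*(-1/(C1 + 4*x))^(1/3)*(-3^(2/3) + 3*3^(1/6)*I)/6


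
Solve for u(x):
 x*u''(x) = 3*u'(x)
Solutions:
 u(x) = C1 + C2*x^4


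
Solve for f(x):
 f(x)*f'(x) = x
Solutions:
 f(x) = -sqrt(C1 + x^2)
 f(x) = sqrt(C1 + x^2)


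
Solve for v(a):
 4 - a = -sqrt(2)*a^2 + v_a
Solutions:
 v(a) = C1 + sqrt(2)*a^3/3 - a^2/2 + 4*a


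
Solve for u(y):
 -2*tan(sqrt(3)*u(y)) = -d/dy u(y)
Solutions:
 u(y) = sqrt(3)*(pi - asin(C1*exp(2*sqrt(3)*y)))/3
 u(y) = sqrt(3)*asin(C1*exp(2*sqrt(3)*y))/3


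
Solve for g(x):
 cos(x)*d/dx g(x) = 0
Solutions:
 g(x) = C1


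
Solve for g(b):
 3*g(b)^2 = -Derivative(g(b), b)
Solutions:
 g(b) = 1/(C1 + 3*b)


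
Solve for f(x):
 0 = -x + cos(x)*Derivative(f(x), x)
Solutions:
 f(x) = C1 + Integral(x/cos(x), x)


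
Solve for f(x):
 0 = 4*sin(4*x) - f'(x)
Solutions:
 f(x) = C1 - cos(4*x)


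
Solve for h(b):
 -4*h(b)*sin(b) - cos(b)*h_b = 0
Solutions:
 h(b) = C1*cos(b)^4


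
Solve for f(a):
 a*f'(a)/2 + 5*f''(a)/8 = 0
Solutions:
 f(a) = C1 + C2*erf(sqrt(10)*a/5)


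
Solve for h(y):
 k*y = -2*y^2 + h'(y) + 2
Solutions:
 h(y) = C1 + k*y^2/2 + 2*y^3/3 - 2*y


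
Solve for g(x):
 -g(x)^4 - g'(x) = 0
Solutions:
 g(x) = (-3^(2/3) - 3*3^(1/6)*I)*(1/(C1 + x))^(1/3)/6
 g(x) = (-3^(2/3) + 3*3^(1/6)*I)*(1/(C1 + x))^(1/3)/6
 g(x) = (1/(C1 + 3*x))^(1/3)


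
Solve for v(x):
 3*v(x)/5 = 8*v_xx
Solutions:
 v(x) = C1*exp(-sqrt(30)*x/20) + C2*exp(sqrt(30)*x/20)


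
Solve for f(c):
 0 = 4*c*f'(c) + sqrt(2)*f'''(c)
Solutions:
 f(c) = C1 + Integral(C2*airyai(-sqrt(2)*c) + C3*airybi(-sqrt(2)*c), c)


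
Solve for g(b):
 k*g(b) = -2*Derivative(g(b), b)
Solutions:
 g(b) = C1*exp(-b*k/2)


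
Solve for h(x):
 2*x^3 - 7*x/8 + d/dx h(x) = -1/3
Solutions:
 h(x) = C1 - x^4/2 + 7*x^2/16 - x/3


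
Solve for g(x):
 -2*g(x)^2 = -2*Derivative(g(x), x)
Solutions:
 g(x) = -1/(C1 + x)


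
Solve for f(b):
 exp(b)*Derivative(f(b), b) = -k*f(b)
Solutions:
 f(b) = C1*exp(k*exp(-b))


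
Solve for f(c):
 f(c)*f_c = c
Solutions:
 f(c) = -sqrt(C1 + c^2)
 f(c) = sqrt(C1 + c^2)


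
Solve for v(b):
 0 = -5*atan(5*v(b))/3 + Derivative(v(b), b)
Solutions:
 Integral(1/atan(5*_y), (_y, v(b))) = C1 + 5*b/3


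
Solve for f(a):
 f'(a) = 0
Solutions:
 f(a) = C1


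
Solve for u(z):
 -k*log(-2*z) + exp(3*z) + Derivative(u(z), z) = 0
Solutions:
 u(z) = C1 + k*z*log(-z) + k*z*(-1 + log(2)) - exp(3*z)/3


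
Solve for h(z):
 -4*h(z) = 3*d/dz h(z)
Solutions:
 h(z) = C1*exp(-4*z/3)


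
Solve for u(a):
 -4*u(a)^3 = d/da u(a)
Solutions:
 u(a) = -sqrt(2)*sqrt(-1/(C1 - 4*a))/2
 u(a) = sqrt(2)*sqrt(-1/(C1 - 4*a))/2


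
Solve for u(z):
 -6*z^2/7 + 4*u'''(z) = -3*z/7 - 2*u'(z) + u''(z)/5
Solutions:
 u(z) = C1 + z^3/7 - 9*z^2/140 - 1209*z/700 + (C2*sin(sqrt(799)*z/40) + C3*cos(sqrt(799)*z/40))*exp(z/40)


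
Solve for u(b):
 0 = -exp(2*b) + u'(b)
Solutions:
 u(b) = C1 + exp(2*b)/2


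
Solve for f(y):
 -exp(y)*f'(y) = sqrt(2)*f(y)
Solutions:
 f(y) = C1*exp(sqrt(2)*exp(-y))


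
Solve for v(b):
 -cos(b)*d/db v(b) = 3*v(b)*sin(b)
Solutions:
 v(b) = C1*cos(b)^3


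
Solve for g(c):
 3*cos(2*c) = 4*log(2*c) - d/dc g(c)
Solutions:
 g(c) = C1 + 4*c*log(c) - 4*c + 4*c*log(2) - 3*sin(2*c)/2


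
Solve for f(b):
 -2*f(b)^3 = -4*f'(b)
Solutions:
 f(b) = -sqrt(-1/(C1 + b))
 f(b) = sqrt(-1/(C1 + b))


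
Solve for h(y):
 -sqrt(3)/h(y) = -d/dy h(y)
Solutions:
 h(y) = -sqrt(C1 + 2*sqrt(3)*y)
 h(y) = sqrt(C1 + 2*sqrt(3)*y)


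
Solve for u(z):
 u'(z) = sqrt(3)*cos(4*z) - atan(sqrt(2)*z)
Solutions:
 u(z) = C1 - z*atan(sqrt(2)*z) + sqrt(2)*log(2*z^2 + 1)/4 + sqrt(3)*sin(4*z)/4


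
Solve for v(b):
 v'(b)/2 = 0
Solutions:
 v(b) = C1


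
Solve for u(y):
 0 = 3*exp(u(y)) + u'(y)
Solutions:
 u(y) = log(1/(C1 + 3*y))


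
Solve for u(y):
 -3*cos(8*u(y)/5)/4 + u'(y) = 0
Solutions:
 -3*y/4 - 5*log(sin(8*u(y)/5) - 1)/16 + 5*log(sin(8*u(y)/5) + 1)/16 = C1


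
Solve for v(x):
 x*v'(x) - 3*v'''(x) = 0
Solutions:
 v(x) = C1 + Integral(C2*airyai(3^(2/3)*x/3) + C3*airybi(3^(2/3)*x/3), x)


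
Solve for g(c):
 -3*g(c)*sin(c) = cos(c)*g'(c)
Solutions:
 g(c) = C1*cos(c)^3


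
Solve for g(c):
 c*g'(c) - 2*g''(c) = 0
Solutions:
 g(c) = C1 + C2*erfi(c/2)


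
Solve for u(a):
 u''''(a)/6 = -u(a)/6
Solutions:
 u(a) = (C1*sin(sqrt(2)*a/2) + C2*cos(sqrt(2)*a/2))*exp(-sqrt(2)*a/2) + (C3*sin(sqrt(2)*a/2) + C4*cos(sqrt(2)*a/2))*exp(sqrt(2)*a/2)


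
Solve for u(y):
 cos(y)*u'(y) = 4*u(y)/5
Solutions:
 u(y) = C1*(sin(y) + 1)^(2/5)/(sin(y) - 1)^(2/5)


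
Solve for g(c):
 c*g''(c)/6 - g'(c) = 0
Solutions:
 g(c) = C1 + C2*c^7


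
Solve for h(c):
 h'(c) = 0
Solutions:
 h(c) = C1


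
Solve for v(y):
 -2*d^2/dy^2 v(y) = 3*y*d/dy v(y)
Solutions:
 v(y) = C1 + C2*erf(sqrt(3)*y/2)


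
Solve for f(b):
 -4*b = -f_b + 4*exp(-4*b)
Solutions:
 f(b) = C1 + 2*b^2 - exp(-4*b)


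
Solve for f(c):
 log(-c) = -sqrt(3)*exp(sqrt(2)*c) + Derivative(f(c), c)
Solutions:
 f(c) = C1 + c*log(-c) - c + sqrt(6)*exp(sqrt(2)*c)/2


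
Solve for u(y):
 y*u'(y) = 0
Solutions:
 u(y) = C1


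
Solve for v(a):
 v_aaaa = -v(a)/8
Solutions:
 v(a) = (C1*sin(2^(3/4)*a/4) + C2*cos(2^(3/4)*a/4))*exp(-2^(3/4)*a/4) + (C3*sin(2^(3/4)*a/4) + C4*cos(2^(3/4)*a/4))*exp(2^(3/4)*a/4)


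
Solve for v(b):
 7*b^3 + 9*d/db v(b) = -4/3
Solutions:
 v(b) = C1 - 7*b^4/36 - 4*b/27


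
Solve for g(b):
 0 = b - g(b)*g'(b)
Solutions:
 g(b) = -sqrt(C1 + b^2)
 g(b) = sqrt(C1 + b^2)


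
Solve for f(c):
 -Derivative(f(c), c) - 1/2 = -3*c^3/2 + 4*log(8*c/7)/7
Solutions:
 f(c) = C1 + 3*c^4/8 - 4*c*log(c)/7 - 12*c*log(2)/7 + c/14 + 4*c*log(7)/7


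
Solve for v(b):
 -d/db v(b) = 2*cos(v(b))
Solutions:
 v(b) = pi - asin((C1 + exp(4*b))/(C1 - exp(4*b)))
 v(b) = asin((C1 + exp(4*b))/(C1 - exp(4*b)))


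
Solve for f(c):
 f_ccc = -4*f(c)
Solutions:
 f(c) = C3*exp(-2^(2/3)*c) + (C1*sin(2^(2/3)*sqrt(3)*c/2) + C2*cos(2^(2/3)*sqrt(3)*c/2))*exp(2^(2/3)*c/2)


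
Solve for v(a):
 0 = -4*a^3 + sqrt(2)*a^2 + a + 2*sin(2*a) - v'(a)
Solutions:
 v(a) = C1 - a^4 + sqrt(2)*a^3/3 + a^2/2 - cos(2*a)


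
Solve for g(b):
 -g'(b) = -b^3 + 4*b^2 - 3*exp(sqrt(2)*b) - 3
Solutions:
 g(b) = C1 + b^4/4 - 4*b^3/3 + 3*b + 3*sqrt(2)*exp(sqrt(2)*b)/2


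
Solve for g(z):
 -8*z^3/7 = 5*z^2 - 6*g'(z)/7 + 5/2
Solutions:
 g(z) = C1 + z^4/3 + 35*z^3/18 + 35*z/12


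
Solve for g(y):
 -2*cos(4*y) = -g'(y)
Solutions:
 g(y) = C1 + sin(4*y)/2


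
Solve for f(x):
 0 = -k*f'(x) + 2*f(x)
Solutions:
 f(x) = C1*exp(2*x/k)


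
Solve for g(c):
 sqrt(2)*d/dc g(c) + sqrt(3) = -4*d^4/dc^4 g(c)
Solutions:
 g(c) = C1 + C4*exp(-sqrt(2)*c/2) - sqrt(6)*c/2 + (C2*sin(sqrt(6)*c/4) + C3*cos(sqrt(6)*c/4))*exp(sqrt(2)*c/4)


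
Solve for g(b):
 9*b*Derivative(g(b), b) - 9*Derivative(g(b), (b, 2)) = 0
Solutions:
 g(b) = C1 + C2*erfi(sqrt(2)*b/2)


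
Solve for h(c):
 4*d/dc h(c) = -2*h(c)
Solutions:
 h(c) = C1*exp(-c/2)


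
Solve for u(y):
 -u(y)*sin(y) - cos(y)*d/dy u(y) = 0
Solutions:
 u(y) = C1*cos(y)


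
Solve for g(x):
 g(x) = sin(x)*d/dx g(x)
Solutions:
 g(x) = C1*sqrt(cos(x) - 1)/sqrt(cos(x) + 1)


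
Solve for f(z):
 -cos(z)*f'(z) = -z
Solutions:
 f(z) = C1 + Integral(z/cos(z), z)


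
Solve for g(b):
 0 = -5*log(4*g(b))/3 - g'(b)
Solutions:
 3*Integral(1/(log(_y) + 2*log(2)), (_y, g(b)))/5 = C1 - b


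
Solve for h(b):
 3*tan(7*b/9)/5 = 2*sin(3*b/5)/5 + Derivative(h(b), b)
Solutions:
 h(b) = C1 - 27*log(cos(7*b/9))/35 + 2*cos(3*b/5)/3


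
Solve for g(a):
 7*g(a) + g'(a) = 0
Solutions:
 g(a) = C1*exp(-7*a)


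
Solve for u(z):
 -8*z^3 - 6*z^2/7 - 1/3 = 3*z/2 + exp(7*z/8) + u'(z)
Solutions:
 u(z) = C1 - 2*z^4 - 2*z^3/7 - 3*z^2/4 - z/3 - 8*exp(7*z/8)/7


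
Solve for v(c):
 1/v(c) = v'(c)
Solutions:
 v(c) = -sqrt(C1 + 2*c)
 v(c) = sqrt(C1 + 2*c)


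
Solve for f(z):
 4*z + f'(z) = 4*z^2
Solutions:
 f(z) = C1 + 4*z^3/3 - 2*z^2


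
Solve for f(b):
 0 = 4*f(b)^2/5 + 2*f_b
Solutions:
 f(b) = 5/(C1 + 2*b)


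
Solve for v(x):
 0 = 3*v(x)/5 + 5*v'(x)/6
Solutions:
 v(x) = C1*exp(-18*x/25)


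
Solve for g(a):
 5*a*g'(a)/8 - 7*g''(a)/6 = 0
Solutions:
 g(a) = C1 + C2*erfi(sqrt(210)*a/28)


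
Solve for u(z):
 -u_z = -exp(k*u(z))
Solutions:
 u(z) = Piecewise((log(-1/(C1*k + k*z))/k, Ne(k, 0)), (nan, True))
 u(z) = Piecewise((C1 + z, Eq(k, 0)), (nan, True))


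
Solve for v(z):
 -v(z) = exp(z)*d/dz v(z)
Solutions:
 v(z) = C1*exp(exp(-z))


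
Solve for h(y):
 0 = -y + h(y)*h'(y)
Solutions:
 h(y) = -sqrt(C1 + y^2)
 h(y) = sqrt(C1 + y^2)


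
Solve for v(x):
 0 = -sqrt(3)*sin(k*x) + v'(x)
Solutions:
 v(x) = C1 - sqrt(3)*cos(k*x)/k


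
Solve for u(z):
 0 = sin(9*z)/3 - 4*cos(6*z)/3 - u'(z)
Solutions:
 u(z) = C1 - 2*sin(6*z)/9 - cos(9*z)/27


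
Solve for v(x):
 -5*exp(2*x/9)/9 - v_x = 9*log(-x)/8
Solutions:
 v(x) = C1 - 9*x*log(-x)/8 + 9*x/8 - 5*exp(2*x/9)/2


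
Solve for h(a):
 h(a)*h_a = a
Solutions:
 h(a) = -sqrt(C1 + a^2)
 h(a) = sqrt(C1 + a^2)


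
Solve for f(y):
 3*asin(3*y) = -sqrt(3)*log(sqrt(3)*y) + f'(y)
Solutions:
 f(y) = C1 + sqrt(3)*y*(log(y) - 1) + 3*y*asin(3*y) + sqrt(3)*y*log(3)/2 + sqrt(1 - 9*y^2)


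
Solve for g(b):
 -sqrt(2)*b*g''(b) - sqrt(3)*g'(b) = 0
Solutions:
 g(b) = C1 + C2*b^(1 - sqrt(6)/2)


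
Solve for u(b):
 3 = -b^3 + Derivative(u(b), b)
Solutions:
 u(b) = C1 + b^4/4 + 3*b


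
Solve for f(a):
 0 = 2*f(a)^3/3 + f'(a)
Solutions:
 f(a) = -sqrt(6)*sqrt(-1/(C1 - 2*a))/2
 f(a) = sqrt(6)*sqrt(-1/(C1 - 2*a))/2


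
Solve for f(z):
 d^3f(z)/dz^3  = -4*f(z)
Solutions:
 f(z) = C3*exp(-2^(2/3)*z) + (C1*sin(2^(2/3)*sqrt(3)*z/2) + C2*cos(2^(2/3)*sqrt(3)*z/2))*exp(2^(2/3)*z/2)


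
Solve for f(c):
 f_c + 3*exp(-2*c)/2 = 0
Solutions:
 f(c) = C1 + 3*exp(-2*c)/4


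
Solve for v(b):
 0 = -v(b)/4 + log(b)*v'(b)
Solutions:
 v(b) = C1*exp(li(b)/4)


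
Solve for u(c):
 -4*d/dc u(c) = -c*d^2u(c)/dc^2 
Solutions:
 u(c) = C1 + C2*c^5


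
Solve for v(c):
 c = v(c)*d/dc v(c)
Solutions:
 v(c) = -sqrt(C1 + c^2)
 v(c) = sqrt(C1 + c^2)


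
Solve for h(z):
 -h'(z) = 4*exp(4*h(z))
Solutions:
 h(z) = log(-I*(1/(C1 + 16*z))^(1/4))
 h(z) = log(I*(1/(C1 + 16*z))^(1/4))
 h(z) = log(-(1/(C1 + 16*z))^(1/4))
 h(z) = log(1/(C1 + 16*z))/4


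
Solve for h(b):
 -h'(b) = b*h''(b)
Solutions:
 h(b) = C1 + C2*log(b)


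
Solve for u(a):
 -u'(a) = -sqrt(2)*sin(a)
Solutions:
 u(a) = C1 - sqrt(2)*cos(a)


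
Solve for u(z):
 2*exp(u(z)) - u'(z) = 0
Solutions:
 u(z) = log(-1/(C1 + 2*z))


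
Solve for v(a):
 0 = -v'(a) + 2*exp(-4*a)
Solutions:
 v(a) = C1 - exp(-4*a)/2


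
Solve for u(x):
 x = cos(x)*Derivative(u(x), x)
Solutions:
 u(x) = C1 + Integral(x/cos(x), x)


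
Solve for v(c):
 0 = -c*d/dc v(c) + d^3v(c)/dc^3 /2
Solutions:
 v(c) = C1 + Integral(C2*airyai(2^(1/3)*c) + C3*airybi(2^(1/3)*c), c)


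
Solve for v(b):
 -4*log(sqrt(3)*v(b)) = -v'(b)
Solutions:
 -Integral(1/(2*log(_y) + log(3)), (_y, v(b)))/2 = C1 - b


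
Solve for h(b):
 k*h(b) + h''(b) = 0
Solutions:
 h(b) = C1*exp(-b*sqrt(-k)) + C2*exp(b*sqrt(-k))


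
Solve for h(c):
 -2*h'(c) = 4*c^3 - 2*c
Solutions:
 h(c) = C1 - c^4/2 + c^2/2


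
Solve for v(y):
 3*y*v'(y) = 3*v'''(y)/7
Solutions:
 v(y) = C1 + Integral(C2*airyai(7^(1/3)*y) + C3*airybi(7^(1/3)*y), y)


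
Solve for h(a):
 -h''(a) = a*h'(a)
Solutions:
 h(a) = C1 + C2*erf(sqrt(2)*a/2)


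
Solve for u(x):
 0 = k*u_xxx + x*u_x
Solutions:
 u(x) = C1 + Integral(C2*airyai(x*(-1/k)^(1/3)) + C3*airybi(x*(-1/k)^(1/3)), x)


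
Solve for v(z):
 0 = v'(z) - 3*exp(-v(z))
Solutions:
 v(z) = log(C1 + 3*z)


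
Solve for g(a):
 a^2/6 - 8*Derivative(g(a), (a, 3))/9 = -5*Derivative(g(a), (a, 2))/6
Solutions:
 g(a) = C1 + C2*a + C3*exp(15*a/16) - a^4/60 - 16*a^3/225 - 256*a^2/1125


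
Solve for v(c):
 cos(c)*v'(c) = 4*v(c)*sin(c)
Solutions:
 v(c) = C1/cos(c)^4


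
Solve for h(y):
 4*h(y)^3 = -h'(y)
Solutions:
 h(y) = -sqrt(2)*sqrt(-1/(C1 - 4*y))/2
 h(y) = sqrt(2)*sqrt(-1/(C1 - 4*y))/2


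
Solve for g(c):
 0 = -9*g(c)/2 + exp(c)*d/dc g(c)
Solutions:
 g(c) = C1*exp(-9*exp(-c)/2)


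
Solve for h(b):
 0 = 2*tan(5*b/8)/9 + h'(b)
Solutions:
 h(b) = C1 + 16*log(cos(5*b/8))/45


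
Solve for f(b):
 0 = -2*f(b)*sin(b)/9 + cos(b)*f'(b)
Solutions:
 f(b) = C1/cos(b)^(2/9)


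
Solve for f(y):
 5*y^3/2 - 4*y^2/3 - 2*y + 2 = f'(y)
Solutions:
 f(y) = C1 + 5*y^4/8 - 4*y^3/9 - y^2 + 2*y


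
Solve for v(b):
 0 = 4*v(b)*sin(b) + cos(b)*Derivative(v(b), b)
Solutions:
 v(b) = C1*cos(b)^4


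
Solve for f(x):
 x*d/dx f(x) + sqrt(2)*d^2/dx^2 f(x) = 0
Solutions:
 f(x) = C1 + C2*erf(2^(1/4)*x/2)


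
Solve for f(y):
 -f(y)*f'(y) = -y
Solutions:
 f(y) = -sqrt(C1 + y^2)
 f(y) = sqrt(C1 + y^2)


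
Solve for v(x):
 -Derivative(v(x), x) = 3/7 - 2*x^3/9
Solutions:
 v(x) = C1 + x^4/18 - 3*x/7


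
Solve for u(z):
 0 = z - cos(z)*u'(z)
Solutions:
 u(z) = C1 + Integral(z/cos(z), z)


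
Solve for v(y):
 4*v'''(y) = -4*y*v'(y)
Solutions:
 v(y) = C1 + Integral(C2*airyai(-y) + C3*airybi(-y), y)


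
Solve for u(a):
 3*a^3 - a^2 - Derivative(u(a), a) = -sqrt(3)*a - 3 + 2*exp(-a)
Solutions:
 u(a) = C1 + 3*a^4/4 - a^3/3 + sqrt(3)*a^2/2 + 3*a + 2*exp(-a)


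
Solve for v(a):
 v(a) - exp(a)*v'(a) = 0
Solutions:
 v(a) = C1*exp(-exp(-a))


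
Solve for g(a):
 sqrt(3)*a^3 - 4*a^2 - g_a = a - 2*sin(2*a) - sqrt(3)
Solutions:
 g(a) = C1 + sqrt(3)*a^4/4 - 4*a^3/3 - a^2/2 + sqrt(3)*a - cos(2*a)


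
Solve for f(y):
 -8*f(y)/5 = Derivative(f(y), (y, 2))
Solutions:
 f(y) = C1*sin(2*sqrt(10)*y/5) + C2*cos(2*sqrt(10)*y/5)


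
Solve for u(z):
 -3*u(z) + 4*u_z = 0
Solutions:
 u(z) = C1*exp(3*z/4)


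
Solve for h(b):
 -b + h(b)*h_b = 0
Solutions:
 h(b) = -sqrt(C1 + b^2)
 h(b) = sqrt(C1 + b^2)


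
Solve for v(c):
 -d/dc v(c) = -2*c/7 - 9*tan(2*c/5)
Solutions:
 v(c) = C1 + c^2/7 - 45*log(cos(2*c/5))/2


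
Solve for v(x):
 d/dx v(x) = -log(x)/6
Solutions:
 v(x) = C1 - x*log(x)/6 + x/6


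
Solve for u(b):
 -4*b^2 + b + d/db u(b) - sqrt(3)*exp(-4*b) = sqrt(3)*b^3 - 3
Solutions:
 u(b) = C1 + sqrt(3)*b^4/4 + 4*b^3/3 - b^2/2 - 3*b - sqrt(3)*exp(-4*b)/4


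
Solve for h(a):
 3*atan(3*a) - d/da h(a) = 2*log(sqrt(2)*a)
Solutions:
 h(a) = C1 - 2*a*log(a) + 3*a*atan(3*a) - a*log(2) + 2*a - log(9*a^2 + 1)/2


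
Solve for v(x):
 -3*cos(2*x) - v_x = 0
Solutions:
 v(x) = C1 - 3*sin(2*x)/2


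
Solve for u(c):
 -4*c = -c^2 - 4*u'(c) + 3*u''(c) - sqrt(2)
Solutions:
 u(c) = C1 + C2*exp(4*c/3) - c^3/12 + 5*c^2/16 - sqrt(2)*c/4 + 15*c/32


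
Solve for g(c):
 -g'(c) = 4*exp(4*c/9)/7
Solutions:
 g(c) = C1 - 9*exp(4*c/9)/7


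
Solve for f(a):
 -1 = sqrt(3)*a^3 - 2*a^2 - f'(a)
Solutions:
 f(a) = C1 + sqrt(3)*a^4/4 - 2*a^3/3 + a


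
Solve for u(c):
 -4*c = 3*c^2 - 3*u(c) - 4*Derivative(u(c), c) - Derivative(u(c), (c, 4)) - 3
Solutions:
 u(c) = c^2 - 4*c/3 + (C1 + C2*c)*exp(-c) + (C3*sin(sqrt(2)*c) + C4*cos(sqrt(2)*c))*exp(c) + 7/9


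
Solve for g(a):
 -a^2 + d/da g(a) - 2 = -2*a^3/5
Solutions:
 g(a) = C1 - a^4/10 + a^3/3 + 2*a


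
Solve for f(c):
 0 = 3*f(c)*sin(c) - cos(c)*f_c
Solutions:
 f(c) = C1/cos(c)^3


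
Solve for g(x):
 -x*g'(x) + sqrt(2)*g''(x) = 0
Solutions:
 g(x) = C1 + C2*erfi(2^(1/4)*x/2)


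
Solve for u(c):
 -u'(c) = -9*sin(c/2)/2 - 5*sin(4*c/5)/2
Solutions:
 u(c) = C1 - 9*cos(c/2) - 25*cos(4*c/5)/8


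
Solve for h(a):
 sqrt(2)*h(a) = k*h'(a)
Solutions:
 h(a) = C1*exp(sqrt(2)*a/k)


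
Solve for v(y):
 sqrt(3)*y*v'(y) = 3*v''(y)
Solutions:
 v(y) = C1 + C2*erfi(sqrt(2)*3^(3/4)*y/6)


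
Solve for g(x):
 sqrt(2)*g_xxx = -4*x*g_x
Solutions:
 g(x) = C1 + Integral(C2*airyai(-sqrt(2)*x) + C3*airybi(-sqrt(2)*x), x)


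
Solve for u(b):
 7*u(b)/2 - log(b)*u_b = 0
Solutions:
 u(b) = C1*exp(7*li(b)/2)


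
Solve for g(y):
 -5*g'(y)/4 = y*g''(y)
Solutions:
 g(y) = C1 + C2/y^(1/4)


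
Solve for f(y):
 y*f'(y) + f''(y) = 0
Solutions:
 f(y) = C1 + C2*erf(sqrt(2)*y/2)


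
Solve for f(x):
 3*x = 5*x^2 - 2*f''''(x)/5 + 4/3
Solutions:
 f(x) = C1 + C2*x + C3*x^2 + C4*x^3 + 5*x^6/144 - x^5/16 + 5*x^4/36


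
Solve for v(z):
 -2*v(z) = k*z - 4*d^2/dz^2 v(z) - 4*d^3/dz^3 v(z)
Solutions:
 v(z) = C1*exp(-z*(2*2^(2/3)/(3*sqrt(57) + 23)^(1/3) + 4 + 2^(1/3)*(3*sqrt(57) + 23)^(1/3))/12)*sin(2^(1/3)*sqrt(3)*z*(-(3*sqrt(57) + 23)^(1/3) + 2*2^(1/3)/(3*sqrt(57) + 23)^(1/3))/12) + C2*exp(-z*(2*2^(2/3)/(3*sqrt(57) + 23)^(1/3) + 4 + 2^(1/3)*(3*sqrt(57) + 23)^(1/3))/12)*cos(2^(1/3)*sqrt(3)*z*(-(3*sqrt(57) + 23)^(1/3) + 2*2^(1/3)/(3*sqrt(57) + 23)^(1/3))/12) + C3*exp(z*(-2 + 2*2^(2/3)/(3*sqrt(57) + 23)^(1/3) + 2^(1/3)*(3*sqrt(57) + 23)^(1/3))/6) - k*z/2


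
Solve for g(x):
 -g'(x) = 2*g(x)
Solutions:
 g(x) = C1*exp(-2*x)


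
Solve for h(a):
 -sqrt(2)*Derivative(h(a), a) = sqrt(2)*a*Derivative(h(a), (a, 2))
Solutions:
 h(a) = C1 + C2*log(a)


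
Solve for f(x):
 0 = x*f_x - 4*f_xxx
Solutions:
 f(x) = C1 + Integral(C2*airyai(2^(1/3)*x/2) + C3*airybi(2^(1/3)*x/2), x)


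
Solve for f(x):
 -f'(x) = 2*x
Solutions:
 f(x) = C1 - x^2


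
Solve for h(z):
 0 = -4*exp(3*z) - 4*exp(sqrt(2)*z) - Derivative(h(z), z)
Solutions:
 h(z) = C1 - 4*exp(3*z)/3 - 2*sqrt(2)*exp(sqrt(2)*z)


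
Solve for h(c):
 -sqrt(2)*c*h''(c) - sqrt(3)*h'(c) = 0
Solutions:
 h(c) = C1 + C2*c^(1 - sqrt(6)/2)


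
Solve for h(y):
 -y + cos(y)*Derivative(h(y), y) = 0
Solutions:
 h(y) = C1 + Integral(y/cos(y), y)


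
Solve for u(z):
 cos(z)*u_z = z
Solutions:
 u(z) = C1 + Integral(z/cos(z), z)


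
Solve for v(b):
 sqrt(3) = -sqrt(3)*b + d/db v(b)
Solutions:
 v(b) = C1 + sqrt(3)*b^2/2 + sqrt(3)*b


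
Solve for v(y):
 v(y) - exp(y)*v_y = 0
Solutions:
 v(y) = C1*exp(-exp(-y))


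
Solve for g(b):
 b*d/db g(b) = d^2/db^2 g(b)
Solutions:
 g(b) = C1 + C2*erfi(sqrt(2)*b/2)


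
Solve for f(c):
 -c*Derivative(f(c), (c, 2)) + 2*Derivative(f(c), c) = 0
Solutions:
 f(c) = C1 + C2*c^3


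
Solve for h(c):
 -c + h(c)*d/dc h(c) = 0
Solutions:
 h(c) = -sqrt(C1 + c^2)
 h(c) = sqrt(C1 + c^2)


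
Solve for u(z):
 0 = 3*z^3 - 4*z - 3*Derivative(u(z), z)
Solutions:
 u(z) = C1 + z^4/4 - 2*z^2/3


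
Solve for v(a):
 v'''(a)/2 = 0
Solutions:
 v(a) = C1 + C2*a + C3*a^2


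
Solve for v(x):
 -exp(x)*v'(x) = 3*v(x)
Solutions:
 v(x) = C1*exp(3*exp(-x))


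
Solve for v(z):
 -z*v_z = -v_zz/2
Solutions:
 v(z) = C1 + C2*erfi(z)


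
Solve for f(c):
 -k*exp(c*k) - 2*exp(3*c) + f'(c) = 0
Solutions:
 f(c) = C1 + 2*exp(3*c)/3 + exp(c*k)


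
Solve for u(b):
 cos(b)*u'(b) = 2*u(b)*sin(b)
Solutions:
 u(b) = C1/cos(b)^2


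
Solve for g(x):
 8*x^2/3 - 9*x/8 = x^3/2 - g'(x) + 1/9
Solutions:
 g(x) = C1 + x^4/8 - 8*x^3/9 + 9*x^2/16 + x/9


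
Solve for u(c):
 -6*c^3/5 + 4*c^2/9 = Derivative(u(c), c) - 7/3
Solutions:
 u(c) = C1 - 3*c^4/10 + 4*c^3/27 + 7*c/3


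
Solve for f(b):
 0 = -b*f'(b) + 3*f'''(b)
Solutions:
 f(b) = C1 + Integral(C2*airyai(3^(2/3)*b/3) + C3*airybi(3^(2/3)*b/3), b)


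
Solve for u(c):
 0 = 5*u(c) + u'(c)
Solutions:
 u(c) = C1*exp(-5*c)


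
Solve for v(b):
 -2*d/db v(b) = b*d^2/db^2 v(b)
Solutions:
 v(b) = C1 + C2/b


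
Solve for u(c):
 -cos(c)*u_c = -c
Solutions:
 u(c) = C1 + Integral(c/cos(c), c)


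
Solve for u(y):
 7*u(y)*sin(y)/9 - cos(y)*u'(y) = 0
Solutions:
 u(y) = C1/cos(y)^(7/9)


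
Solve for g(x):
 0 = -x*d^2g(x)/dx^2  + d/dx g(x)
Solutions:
 g(x) = C1 + C2*x^2


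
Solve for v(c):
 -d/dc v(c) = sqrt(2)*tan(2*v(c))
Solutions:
 v(c) = -asin(C1*exp(-2*sqrt(2)*c))/2 + pi/2
 v(c) = asin(C1*exp(-2*sqrt(2)*c))/2


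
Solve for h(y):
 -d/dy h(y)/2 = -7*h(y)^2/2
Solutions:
 h(y) = -1/(C1 + 7*y)


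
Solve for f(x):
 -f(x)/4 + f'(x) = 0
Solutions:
 f(x) = C1*exp(x/4)


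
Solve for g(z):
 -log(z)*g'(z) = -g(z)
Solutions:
 g(z) = C1*exp(li(z))


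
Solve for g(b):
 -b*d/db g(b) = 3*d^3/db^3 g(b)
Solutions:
 g(b) = C1 + Integral(C2*airyai(-3^(2/3)*b/3) + C3*airybi(-3^(2/3)*b/3), b)


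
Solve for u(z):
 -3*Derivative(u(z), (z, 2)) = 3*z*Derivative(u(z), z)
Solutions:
 u(z) = C1 + C2*erf(sqrt(2)*z/2)


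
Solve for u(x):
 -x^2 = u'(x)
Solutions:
 u(x) = C1 - x^3/3


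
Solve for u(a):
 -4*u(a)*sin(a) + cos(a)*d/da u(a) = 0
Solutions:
 u(a) = C1/cos(a)^4


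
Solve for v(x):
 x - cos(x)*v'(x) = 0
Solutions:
 v(x) = C1 + Integral(x/cos(x), x)


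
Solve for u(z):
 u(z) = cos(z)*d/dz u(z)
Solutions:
 u(z) = C1*sqrt(sin(z) + 1)/sqrt(sin(z) - 1)


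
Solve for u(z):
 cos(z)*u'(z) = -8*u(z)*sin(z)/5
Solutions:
 u(z) = C1*cos(z)^(8/5)


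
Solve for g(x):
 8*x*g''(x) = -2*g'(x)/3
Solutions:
 g(x) = C1 + C2*x^(11/12)


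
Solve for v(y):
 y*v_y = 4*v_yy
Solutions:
 v(y) = C1 + C2*erfi(sqrt(2)*y/4)


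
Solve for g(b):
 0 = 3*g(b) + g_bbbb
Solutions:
 g(b) = (C1*sin(sqrt(2)*3^(1/4)*b/2) + C2*cos(sqrt(2)*3^(1/4)*b/2))*exp(-sqrt(2)*3^(1/4)*b/2) + (C3*sin(sqrt(2)*3^(1/4)*b/2) + C4*cos(sqrt(2)*3^(1/4)*b/2))*exp(sqrt(2)*3^(1/4)*b/2)


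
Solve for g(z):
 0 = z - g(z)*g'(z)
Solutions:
 g(z) = -sqrt(C1 + z^2)
 g(z) = sqrt(C1 + z^2)


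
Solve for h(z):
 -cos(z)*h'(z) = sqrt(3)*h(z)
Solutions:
 h(z) = C1*(sin(z) - 1)^(sqrt(3)/2)/(sin(z) + 1)^(sqrt(3)/2)


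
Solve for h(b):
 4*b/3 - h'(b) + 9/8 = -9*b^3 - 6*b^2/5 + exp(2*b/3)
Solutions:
 h(b) = C1 + 9*b^4/4 + 2*b^3/5 + 2*b^2/3 + 9*b/8 - 3*exp(2*b/3)/2


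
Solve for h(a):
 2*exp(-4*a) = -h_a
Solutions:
 h(a) = C1 + exp(-4*a)/2


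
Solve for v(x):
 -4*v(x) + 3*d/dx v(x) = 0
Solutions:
 v(x) = C1*exp(4*x/3)


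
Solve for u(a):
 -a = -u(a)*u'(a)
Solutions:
 u(a) = -sqrt(C1 + a^2)
 u(a) = sqrt(C1 + a^2)


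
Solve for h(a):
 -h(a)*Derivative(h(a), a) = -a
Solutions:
 h(a) = -sqrt(C1 + a^2)
 h(a) = sqrt(C1 + a^2)


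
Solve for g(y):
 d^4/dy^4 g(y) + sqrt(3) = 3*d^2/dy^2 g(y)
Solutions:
 g(y) = C1 + C2*y + C3*exp(-sqrt(3)*y) + C4*exp(sqrt(3)*y) + sqrt(3)*y^2/6


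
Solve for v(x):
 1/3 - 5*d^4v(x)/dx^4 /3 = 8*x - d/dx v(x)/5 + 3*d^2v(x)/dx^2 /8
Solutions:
 v(x) = C1 + C2*exp(30^(1/3)*x*(-(16 + sqrt(286))^(1/3) + 30^(1/3)/(16 + sqrt(286))^(1/3))/40)*sin(10^(1/3)*3^(1/6)*x*(3*10^(1/3)/(16 + sqrt(286))^(1/3) + 3^(2/3)*(16 + sqrt(286))^(1/3))/40) + C3*exp(30^(1/3)*x*(-(16 + sqrt(286))^(1/3) + 30^(1/3)/(16 + sqrt(286))^(1/3))/40)*cos(10^(1/3)*3^(1/6)*x*(3*10^(1/3)/(16 + sqrt(286))^(1/3) + 3^(2/3)*(16 + sqrt(286))^(1/3))/40) + C4*exp(-30^(1/3)*x*(-(16 + sqrt(286))^(1/3) + 30^(1/3)/(16 + sqrt(286))^(1/3))/20) + 20*x^2 + 220*x/3


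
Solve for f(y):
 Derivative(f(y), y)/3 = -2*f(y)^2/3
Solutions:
 f(y) = 1/(C1 + 2*y)


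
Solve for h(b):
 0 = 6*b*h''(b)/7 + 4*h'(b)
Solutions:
 h(b) = C1 + C2/b^(11/3)


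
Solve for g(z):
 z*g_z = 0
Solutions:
 g(z) = C1


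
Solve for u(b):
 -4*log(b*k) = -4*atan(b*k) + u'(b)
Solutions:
 u(b) = C1 - 4*b*log(b*k) + 4*b + 4*Piecewise((b*atan(b*k) - log(b^2*k^2 + 1)/(2*k), Ne(k, 0)), (0, True))


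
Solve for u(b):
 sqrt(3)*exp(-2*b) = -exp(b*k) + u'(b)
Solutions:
 u(b) = C1 - sqrt(3)*exp(-2*b)/2 + exp(b*k)/k


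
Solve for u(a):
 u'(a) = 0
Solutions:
 u(a) = C1


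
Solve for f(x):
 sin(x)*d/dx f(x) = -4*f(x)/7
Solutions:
 f(x) = C1*(cos(x) + 1)^(2/7)/(cos(x) - 1)^(2/7)


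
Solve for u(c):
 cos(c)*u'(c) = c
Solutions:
 u(c) = C1 + Integral(c/cos(c), c)


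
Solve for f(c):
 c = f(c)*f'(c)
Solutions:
 f(c) = -sqrt(C1 + c^2)
 f(c) = sqrt(C1 + c^2)


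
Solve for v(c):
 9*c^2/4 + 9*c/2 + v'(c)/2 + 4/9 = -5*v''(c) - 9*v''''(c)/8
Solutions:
 v(c) = C1 + C2*exp(-2^(1/3)*c*(-3*(3 + sqrt(48729)/9)^(1/3) + 20*2^(1/3)/(3 + sqrt(48729)/9)^(1/3))/18)*sin(sqrt(3)*c*(40/(6 + 2*sqrt(48729)/9)^(1/3) + 3*(6 + 2*sqrt(48729)/9)^(1/3))/18) + C3*exp(-2^(1/3)*c*(-3*(3 + sqrt(48729)/9)^(1/3) + 20*2^(1/3)/(3 + sqrt(48729)/9)^(1/3))/18)*cos(sqrt(3)*c*(40/(6 + 2*sqrt(48729)/9)^(1/3) + 3*(6 + 2*sqrt(48729)/9)^(1/3))/18) + C4*exp(2^(1/3)*c*(-3*(3 + sqrt(48729)/9)^(1/3) + 20*2^(1/3)/(3 + sqrt(48729)/9)^(1/3))/9) - 3*c^3/2 + 81*c^2/2 - 7298*c/9


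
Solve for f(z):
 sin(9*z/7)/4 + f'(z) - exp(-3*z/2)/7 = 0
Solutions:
 f(z) = C1 + 7*cos(9*z/7)/36 - 2*exp(-3*z/2)/21


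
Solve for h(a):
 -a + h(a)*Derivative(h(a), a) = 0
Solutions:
 h(a) = -sqrt(C1 + a^2)
 h(a) = sqrt(C1 + a^2)


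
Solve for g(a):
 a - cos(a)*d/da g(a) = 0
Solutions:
 g(a) = C1 + Integral(a/cos(a), a)


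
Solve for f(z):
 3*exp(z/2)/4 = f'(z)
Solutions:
 f(z) = C1 + 3*exp(z/2)/2


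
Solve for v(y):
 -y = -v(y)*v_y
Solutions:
 v(y) = -sqrt(C1 + y^2)
 v(y) = sqrt(C1 + y^2)


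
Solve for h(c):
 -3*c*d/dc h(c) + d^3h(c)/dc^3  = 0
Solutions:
 h(c) = C1 + Integral(C2*airyai(3^(1/3)*c) + C3*airybi(3^(1/3)*c), c)


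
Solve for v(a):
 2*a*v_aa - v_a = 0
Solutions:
 v(a) = C1 + C2*a^(3/2)


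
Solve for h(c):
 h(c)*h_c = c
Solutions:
 h(c) = -sqrt(C1 + c^2)
 h(c) = sqrt(C1 + c^2)


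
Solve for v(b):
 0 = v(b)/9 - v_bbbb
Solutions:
 v(b) = C1*exp(-sqrt(3)*b/3) + C2*exp(sqrt(3)*b/3) + C3*sin(sqrt(3)*b/3) + C4*cos(sqrt(3)*b/3)


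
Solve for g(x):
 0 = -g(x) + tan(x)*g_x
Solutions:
 g(x) = C1*sin(x)


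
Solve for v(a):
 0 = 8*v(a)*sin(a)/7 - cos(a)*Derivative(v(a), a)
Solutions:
 v(a) = C1/cos(a)^(8/7)


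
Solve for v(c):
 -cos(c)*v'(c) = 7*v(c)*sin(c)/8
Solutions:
 v(c) = C1*cos(c)^(7/8)


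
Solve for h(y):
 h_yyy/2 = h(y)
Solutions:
 h(y) = C3*exp(2^(1/3)*y) + (C1*sin(2^(1/3)*sqrt(3)*y/2) + C2*cos(2^(1/3)*sqrt(3)*y/2))*exp(-2^(1/3)*y/2)


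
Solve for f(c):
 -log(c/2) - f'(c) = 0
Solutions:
 f(c) = C1 - c*log(c) + c*log(2) + c


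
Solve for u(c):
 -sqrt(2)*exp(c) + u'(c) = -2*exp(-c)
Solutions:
 u(c) = C1 + sqrt(2)*exp(c) + 2*exp(-c)


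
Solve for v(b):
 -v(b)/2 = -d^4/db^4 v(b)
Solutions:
 v(b) = C1*exp(-2^(3/4)*b/2) + C2*exp(2^(3/4)*b/2) + C3*sin(2^(3/4)*b/2) + C4*cos(2^(3/4)*b/2)


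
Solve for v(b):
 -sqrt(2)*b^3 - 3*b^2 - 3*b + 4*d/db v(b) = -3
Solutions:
 v(b) = C1 + sqrt(2)*b^4/16 + b^3/4 + 3*b^2/8 - 3*b/4


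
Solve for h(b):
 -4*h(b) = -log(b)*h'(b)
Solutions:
 h(b) = C1*exp(4*li(b))


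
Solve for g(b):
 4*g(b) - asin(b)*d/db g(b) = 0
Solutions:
 g(b) = C1*exp(4*Integral(1/asin(b), b))


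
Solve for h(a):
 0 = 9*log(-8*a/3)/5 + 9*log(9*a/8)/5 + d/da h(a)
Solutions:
 h(a) = C1 - 18*a*log(a)/5 + 9*a*(-log(3) + 2 - I*pi)/5


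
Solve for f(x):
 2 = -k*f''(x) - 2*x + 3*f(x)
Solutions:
 f(x) = C1*exp(-sqrt(3)*x*sqrt(1/k)) + C2*exp(sqrt(3)*x*sqrt(1/k)) + 2*x/3 + 2/3


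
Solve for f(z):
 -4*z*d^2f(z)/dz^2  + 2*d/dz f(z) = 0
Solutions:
 f(z) = C1 + C2*z^(3/2)


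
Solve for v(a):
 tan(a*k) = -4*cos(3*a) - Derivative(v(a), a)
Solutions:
 v(a) = C1 - Piecewise((-log(cos(a*k))/k, Ne(k, 0)), (0, True)) - 4*sin(3*a)/3


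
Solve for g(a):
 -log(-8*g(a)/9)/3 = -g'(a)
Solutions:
 -3*Integral(1/(log(-_y) - 2*log(3) + 3*log(2)), (_y, g(a))) = C1 - a
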